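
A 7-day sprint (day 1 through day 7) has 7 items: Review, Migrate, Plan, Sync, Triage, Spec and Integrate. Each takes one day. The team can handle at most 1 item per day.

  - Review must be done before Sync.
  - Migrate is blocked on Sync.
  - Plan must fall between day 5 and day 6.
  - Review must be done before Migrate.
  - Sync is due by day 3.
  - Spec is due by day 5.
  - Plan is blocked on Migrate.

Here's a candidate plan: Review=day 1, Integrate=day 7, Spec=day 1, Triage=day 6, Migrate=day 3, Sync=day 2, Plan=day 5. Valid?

No — it violates: The team can handle at most 1 item per day

Review must be done before Migrate — holds.
Sync is due by day 3 — holds.
The team can handle at most 1 item per day — violated.
Migrate is blocked on Sync — holds.
Review must be done before Sync — holds.
Spec is due by day 5 — holds.
Plan is blocked on Migrate — holds.
Plan must fall between day 5 and day 6 — holds.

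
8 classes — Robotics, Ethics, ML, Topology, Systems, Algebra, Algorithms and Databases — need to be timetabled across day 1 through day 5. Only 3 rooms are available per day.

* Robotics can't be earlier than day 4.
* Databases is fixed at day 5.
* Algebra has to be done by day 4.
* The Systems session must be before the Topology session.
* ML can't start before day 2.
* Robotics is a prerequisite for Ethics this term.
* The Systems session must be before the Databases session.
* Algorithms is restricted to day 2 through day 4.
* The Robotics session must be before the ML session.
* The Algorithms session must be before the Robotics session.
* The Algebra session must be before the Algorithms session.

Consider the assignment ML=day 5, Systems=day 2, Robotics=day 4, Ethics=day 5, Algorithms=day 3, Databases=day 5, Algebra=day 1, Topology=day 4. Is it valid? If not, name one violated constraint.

Databases is fixed at day 5 — holds.
Algorithms is restricted to day 2 through day 4 — holds.
Only 3 rooms are available per day — holds.
The Algorithms session must be before the Robotics session — holds.
ML can't start before day 2 — holds.
The Algebra session must be before the Algorithms session — holds.
The Robotics session must be before the ML session — holds.
The Systems session must be before the Databases session — holds.
The Systems session must be before the Topology session — holds.
Robotics can't be earlier than day 4 — holds.
Algebra has to be done by day 4 — holds.
Robotics is a prerequisite for Ethics this term — holds.

Valid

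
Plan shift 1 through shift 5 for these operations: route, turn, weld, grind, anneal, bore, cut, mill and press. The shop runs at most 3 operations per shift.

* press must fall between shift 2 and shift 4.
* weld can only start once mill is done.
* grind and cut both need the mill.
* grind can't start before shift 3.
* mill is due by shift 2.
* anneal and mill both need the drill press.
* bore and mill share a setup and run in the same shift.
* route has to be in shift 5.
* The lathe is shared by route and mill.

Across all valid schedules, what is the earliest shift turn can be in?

turn at shift 1 is achievable: bore in shift 1, mill in shift 1, grind in shift 3, route in shift 5, cut in shift 4, turn in shift 1, anneal in shift 2, weld in shift 2, press in shift 2.

shift 1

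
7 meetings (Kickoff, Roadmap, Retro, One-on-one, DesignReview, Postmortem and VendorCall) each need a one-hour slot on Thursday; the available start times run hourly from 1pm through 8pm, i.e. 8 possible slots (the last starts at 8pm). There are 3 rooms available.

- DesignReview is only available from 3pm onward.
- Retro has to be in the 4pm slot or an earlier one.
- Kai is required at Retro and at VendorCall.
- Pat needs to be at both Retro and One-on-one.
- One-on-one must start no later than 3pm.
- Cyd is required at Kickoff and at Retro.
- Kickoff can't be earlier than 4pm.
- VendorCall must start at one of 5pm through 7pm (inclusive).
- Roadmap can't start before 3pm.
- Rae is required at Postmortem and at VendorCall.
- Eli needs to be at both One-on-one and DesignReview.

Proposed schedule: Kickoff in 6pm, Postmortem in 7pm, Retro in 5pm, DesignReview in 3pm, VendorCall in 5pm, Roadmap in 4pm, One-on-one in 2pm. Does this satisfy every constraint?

DesignReview is only available from 3pm onward — holds.
One-on-one must start no later than 3pm — holds.
Cyd is required at Kickoff and at Retro — holds.
Rae is required at Postmortem and at VendorCall — holds.
Retro has to be in the 4pm slot or an earlier one — violated.
Pat needs to be at both Retro and One-on-one — holds.
Kickoff can't be earlier than 4pm — holds.
Kai is required at Retro and at VendorCall — violated.
Eli needs to be at both One-on-one and DesignReview — holds.
Roadmap can't start before 3pm — holds.
There are 3 rooms available — holds.
VendorCall must start at one of 5pm through 7pm (inclusive) — holds.

Invalid. Retro has to be in the 4pm slot or an earlier one.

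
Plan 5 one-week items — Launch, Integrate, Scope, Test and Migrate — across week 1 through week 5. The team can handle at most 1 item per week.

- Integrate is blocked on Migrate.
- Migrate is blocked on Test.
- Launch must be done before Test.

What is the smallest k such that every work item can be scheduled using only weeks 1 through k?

5 weeks

The precedence chain requires at least 4 distinct weeks.
With at most 1 per week and 5 work items, at least 5 weeks are needed.
5 works (last occupied week: week 5): for example Test in week 2, Migrate in week 3, Launch in week 1, Integrate in week 4, Scope in week 5.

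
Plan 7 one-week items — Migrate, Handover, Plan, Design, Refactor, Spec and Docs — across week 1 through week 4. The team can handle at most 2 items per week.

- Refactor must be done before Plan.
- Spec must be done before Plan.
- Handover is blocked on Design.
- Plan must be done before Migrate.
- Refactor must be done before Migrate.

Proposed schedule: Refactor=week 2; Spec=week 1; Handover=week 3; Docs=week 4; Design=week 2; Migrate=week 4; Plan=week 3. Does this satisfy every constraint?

Handover is blocked on Design — holds.
Refactor must be done before Plan — holds.
Spec must be done before Plan — holds.
The team can handle at most 2 items per week — holds.
Refactor must be done before Migrate — holds.
Plan must be done before Migrate — holds.

Valid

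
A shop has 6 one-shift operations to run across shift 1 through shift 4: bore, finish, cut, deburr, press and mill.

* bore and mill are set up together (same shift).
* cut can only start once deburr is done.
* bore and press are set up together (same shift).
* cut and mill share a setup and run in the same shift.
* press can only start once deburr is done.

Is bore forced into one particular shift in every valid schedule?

No

bore can be shift 2 (e.g. bore=shift 2, deburr=shift 1, finish=shift 1, press=shift 2, mill=shift 2, cut=shift 2) or shift 3 (e.g. finish in shift 1; bore in shift 3; press in shift 3; cut in shift 3; mill in shift 3; deburr in shift 1).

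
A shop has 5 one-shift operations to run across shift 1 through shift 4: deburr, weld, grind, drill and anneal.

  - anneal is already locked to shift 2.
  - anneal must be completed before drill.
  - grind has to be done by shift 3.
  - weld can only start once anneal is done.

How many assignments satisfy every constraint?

48

Splitting on deburr: it can be shift 1 (12), shift 2 (12), shift 3 (12), shift 4 (12). Listing each branch's schedules as (weld, grind, drill, anneal) by shift number:
deburr=shift 1: (3,1,3,2) (3,1,4,2) (3,2,3,2) (3,2,4,2) (3,3,3,2) (3,3,4,2) (4,1,3,2) (4,1,4,2) (4,2,3,2) (4,2,4,2) (4,3,3,2) (4,3,4,2) — 12.
deburr=shift 2: (3,1,3,2) (3,1,4,2) (3,2,3,2) (3,2,4,2) (3,3,3,2) (3,3,4,2) (4,1,3,2) (4,1,4,2) (4,2,3,2) (4,2,4,2) (4,3,3,2) (4,3,4,2) — 12.
deburr=shift 3: (3,1,3,2) (3,1,4,2) (3,2,3,2) (3,2,4,2) (3,3,3,2) (3,3,4,2) (4,1,3,2) (4,1,4,2) (4,2,3,2) (4,2,4,2) (4,3,3,2) (4,3,4,2) — 12.
deburr=shift 4: (3,1,3,2) (3,1,4,2) (3,2,3,2) (3,2,4,2) (3,3,3,2) (3,3,4,2) (4,1,3,2) (4,1,4,2) (4,2,3,2) (4,2,4,2) (4,3,3,2) (4,3,4,2) — 12.
Summing: 12 + 12 + 12 + 12 = 48.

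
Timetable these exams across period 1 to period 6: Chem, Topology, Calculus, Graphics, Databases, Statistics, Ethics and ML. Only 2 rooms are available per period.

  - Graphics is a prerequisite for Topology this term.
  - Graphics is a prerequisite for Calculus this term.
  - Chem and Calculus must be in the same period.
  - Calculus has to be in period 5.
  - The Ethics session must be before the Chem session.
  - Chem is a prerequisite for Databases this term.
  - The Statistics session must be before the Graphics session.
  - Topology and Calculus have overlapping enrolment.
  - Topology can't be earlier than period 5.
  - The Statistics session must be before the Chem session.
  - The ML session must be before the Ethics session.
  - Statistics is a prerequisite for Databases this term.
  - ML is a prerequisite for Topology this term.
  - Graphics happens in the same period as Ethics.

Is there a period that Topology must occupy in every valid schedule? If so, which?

period 6

Topology's window is period 5–period 6.
Calculus is fixed at period 5, and Topology can't share a period with Calculus.
So Topology must be period 6.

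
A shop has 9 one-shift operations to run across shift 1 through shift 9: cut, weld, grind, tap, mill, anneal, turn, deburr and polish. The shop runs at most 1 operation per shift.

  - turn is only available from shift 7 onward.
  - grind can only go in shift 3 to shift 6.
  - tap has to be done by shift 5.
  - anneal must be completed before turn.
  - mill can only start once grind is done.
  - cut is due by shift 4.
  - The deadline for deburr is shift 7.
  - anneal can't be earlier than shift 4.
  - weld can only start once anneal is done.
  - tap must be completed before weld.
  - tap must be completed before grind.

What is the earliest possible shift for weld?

Precedence pushes weld to at least shift 5.
weld at shift 5 is achievable: mill in shift 8, weld in shift 5, tap in shift 2, cut in shift 1, anneal in shift 4, deburr in shift 6, polish in shift 9, turn in shift 7, grind in shift 3.

shift 5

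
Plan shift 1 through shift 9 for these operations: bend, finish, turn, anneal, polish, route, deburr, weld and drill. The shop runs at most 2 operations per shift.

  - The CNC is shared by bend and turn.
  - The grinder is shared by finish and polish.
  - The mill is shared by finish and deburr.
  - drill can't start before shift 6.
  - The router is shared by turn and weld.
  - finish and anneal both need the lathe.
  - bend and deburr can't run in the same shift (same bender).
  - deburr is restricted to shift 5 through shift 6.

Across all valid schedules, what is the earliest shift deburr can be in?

Deburr is available from shift 5; deburr's own window allows nothing later than shift 6.
deburr at shift 5 is achievable: drill -> shift 6, anneal -> shift 2, polish -> shift 3, bend -> shift 1, turn -> shift 2, deburr -> shift 5, finish -> shift 1, route -> shift 3, weld -> shift 4.

shift 5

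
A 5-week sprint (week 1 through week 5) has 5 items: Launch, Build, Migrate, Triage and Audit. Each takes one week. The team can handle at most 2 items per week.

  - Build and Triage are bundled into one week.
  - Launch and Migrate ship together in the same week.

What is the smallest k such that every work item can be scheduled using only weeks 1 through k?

With at most 2 per week and 5 work items, at least 3 weeks are needed.
3 works (last occupied week: week 3): for example Build=week 2; Triage=week 2; Migrate=week 1; Launch=week 1; Audit=week 3.

3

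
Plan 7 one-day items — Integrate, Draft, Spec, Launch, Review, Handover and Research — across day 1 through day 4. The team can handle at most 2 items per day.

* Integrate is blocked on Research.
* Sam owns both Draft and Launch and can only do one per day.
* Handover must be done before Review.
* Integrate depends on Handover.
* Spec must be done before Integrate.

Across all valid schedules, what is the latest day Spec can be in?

Downstream work caps Spec at day 3.
Spec at day 3 is achievable: Launch=day 3; Review=day 2; Handover=day 1; Research=day 1; Integrate=day 4; Spec=day 3; Draft=day 2.

day 3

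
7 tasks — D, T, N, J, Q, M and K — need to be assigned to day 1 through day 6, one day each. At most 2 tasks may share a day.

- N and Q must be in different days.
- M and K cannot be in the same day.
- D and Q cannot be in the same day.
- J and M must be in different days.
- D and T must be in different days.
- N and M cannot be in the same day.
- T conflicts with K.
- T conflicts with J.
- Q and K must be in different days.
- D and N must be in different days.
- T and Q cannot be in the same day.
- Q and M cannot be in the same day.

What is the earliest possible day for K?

K at day 1 is achievable: J=day 3; M=day 4; D=day 1; N=day 2; Q=day 3; T=day 2; K=day 1.

day 1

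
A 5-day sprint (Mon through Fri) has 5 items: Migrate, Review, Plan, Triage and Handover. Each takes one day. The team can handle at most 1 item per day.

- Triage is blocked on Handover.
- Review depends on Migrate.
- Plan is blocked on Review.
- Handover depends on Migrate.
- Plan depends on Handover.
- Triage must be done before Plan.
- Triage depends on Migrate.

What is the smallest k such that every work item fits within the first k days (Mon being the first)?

5 days

The precedence chain requires at least 4 distinct days.
With at most 1 per day and 5 work items, at least 5 days are needed.
5 works (last occupied day: Fri): for example Handover -> Tue, Triage -> Wed, Plan -> Fri, Review -> Thu, Migrate -> Mon.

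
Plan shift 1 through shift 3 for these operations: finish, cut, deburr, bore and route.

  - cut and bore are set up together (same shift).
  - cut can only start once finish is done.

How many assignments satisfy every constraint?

Splitting on finish: it can be shift 1 (18), shift 2 (9). Listing each branch's schedules as (cut, deburr, bore, route) by shift number:
finish=shift 1: (2,1,2,1) (2,1,2,2) (2,1,2,3) (2,2,2,1) (2,2,2,2) (2,2,2,3) (2,3,2,1) (2,3,2,2) (2,3,2,3) (3,1,3,1) (3,1,3,2) (3,1,3,3) (3,2,3,1) (3,2,3,2) (3,2,3,3) (3,3,3,1) (3,3,3,2) (3,3,3,3) — 18.
finish=shift 2: (3,1,3,1) (3,1,3,2) (3,1,3,3) (3,2,3,1) (3,2,3,2) (3,2,3,3) (3,3,3,1) (3,3,3,2) (3,3,3,3) — 9.
Summing: 18 + 9 = 27.

27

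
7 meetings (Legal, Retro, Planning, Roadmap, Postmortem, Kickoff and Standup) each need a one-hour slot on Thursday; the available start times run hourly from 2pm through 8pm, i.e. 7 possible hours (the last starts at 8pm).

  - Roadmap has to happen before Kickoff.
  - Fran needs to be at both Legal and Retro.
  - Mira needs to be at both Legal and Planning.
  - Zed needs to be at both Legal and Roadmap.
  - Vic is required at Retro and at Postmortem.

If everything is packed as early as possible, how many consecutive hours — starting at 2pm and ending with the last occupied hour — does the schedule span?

2 hours

The precedence chain requires at least 2 distinct hours.
2 works (last occupied hour: 3pm): for example Kickoff in 3pm, Standup in 2pm, Postmortem in 3pm, Roadmap in 2pm, Retro in 2pm, Planning in 2pm, Legal in 3pm.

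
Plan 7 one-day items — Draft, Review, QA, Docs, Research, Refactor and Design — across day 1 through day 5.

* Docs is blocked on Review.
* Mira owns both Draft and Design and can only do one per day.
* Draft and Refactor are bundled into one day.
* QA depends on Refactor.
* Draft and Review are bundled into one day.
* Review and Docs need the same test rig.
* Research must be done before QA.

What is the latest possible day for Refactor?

Downstream work caps Refactor at day 4.
Refactor at day 4 is achievable: Review in day 4; Design in day 1; Draft in day 4; QA in day 5; Research in day 1; Docs in day 5; Refactor in day 4.

day 4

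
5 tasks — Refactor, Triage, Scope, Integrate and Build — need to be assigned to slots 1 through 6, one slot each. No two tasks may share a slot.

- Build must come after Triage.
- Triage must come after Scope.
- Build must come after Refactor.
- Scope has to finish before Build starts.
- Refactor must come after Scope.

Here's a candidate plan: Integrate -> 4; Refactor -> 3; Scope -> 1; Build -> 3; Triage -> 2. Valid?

No two tasks may share a slot — violated.
Build must come after Triage — holds.
Build must come after Refactor — violated.
Triage must come after Scope — holds.
Scope has to finish before Build starts — holds.
Refactor must come after Scope — holds.

No — it violates: No two tasks may share a slot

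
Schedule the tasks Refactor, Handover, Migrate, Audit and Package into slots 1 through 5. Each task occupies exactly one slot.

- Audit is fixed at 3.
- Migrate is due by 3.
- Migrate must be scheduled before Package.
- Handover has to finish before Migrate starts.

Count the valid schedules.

Splitting on Refactor: it can be 1 (7), 2 (7), 3 (7), 4 (7), 5 (7). Listing each branch's schedules as (Handover, Migrate, Audit, Package):
Refactor=1: (1,2,3,3) (1,2,3,4) (1,2,3,5) (1,3,3,4) (1,3,3,5) (2,3,3,4) (2,3,3,5) — 7.
Refactor=2: (1,2,3,3) (1,2,3,4) (1,2,3,5) (1,3,3,4) (1,3,3,5) (2,3,3,4) (2,3,3,5) — 7.
Refactor=3: (1,2,3,3) (1,2,3,4) (1,2,3,5) (1,3,3,4) (1,3,3,5) (2,3,3,4) (2,3,3,5) — 7.
Refactor=4: (1,2,3,3) (1,2,3,4) (1,2,3,5) (1,3,3,4) (1,3,3,5) (2,3,3,4) (2,3,3,5) — 7.
Refactor=5: (1,2,3,3) (1,2,3,4) (1,2,3,5) (1,3,3,4) (1,3,3,5) (2,3,3,4) (2,3,3,5) — 7.
Summing: 7 + 7 + 7 + 7 + 7 = 35.

35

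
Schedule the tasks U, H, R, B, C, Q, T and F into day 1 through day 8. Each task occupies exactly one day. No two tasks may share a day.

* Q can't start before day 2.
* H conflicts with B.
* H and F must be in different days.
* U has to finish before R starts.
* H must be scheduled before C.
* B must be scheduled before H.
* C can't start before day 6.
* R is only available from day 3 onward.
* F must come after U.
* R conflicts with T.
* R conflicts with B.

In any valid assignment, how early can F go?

Precedence pushes F to at least day 2.
F at day 2 is achievable: R -> day 3, Q -> day 7, H -> day 5, C -> day 6, B -> day 4, U -> day 1, F -> day 2, T -> day 8.

day 2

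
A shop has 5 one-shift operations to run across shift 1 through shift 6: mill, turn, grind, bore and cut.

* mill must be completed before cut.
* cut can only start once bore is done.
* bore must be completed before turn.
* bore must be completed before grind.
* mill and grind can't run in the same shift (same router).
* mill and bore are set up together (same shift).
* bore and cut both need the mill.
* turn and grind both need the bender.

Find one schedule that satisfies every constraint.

cut in shift 2, mill in shift 1, bore in shift 1, turn in shift 2, grind in shift 3

Checking: mill(shift 1) before cut(shift 2); bore(shift 1) before turn(shift 2); bore(shift 1) before cut(shift 2); bore(shift 1) before grind(shift 3); mill(shift 1) != grind(shift 3); turn(shift 2) != grind(shift 3); bore(shift 1) != cut(shift 2); mill = bore = shift 1.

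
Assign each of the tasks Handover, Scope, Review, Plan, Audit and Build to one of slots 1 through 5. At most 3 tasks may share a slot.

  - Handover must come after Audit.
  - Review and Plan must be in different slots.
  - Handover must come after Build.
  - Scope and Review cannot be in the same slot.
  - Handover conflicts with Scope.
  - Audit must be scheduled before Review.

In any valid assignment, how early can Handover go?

Precedence pushes Handover to at least 2.
Handover at 2 is achievable: Build -> 1, Plan -> 3, Audit -> 1, Handover -> 2, Scope -> 1, Review -> 2.

2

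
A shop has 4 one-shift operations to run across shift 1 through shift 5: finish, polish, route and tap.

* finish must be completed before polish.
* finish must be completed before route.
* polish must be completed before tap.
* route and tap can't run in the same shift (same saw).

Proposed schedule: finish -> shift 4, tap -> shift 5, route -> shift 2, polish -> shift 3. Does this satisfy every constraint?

Invalid. finish must be completed before route.

finish must be completed before route — violated.
route and tap can't run in the same shift (same saw) — holds.
finish must be completed before polish — violated.
polish must be completed before tap — holds.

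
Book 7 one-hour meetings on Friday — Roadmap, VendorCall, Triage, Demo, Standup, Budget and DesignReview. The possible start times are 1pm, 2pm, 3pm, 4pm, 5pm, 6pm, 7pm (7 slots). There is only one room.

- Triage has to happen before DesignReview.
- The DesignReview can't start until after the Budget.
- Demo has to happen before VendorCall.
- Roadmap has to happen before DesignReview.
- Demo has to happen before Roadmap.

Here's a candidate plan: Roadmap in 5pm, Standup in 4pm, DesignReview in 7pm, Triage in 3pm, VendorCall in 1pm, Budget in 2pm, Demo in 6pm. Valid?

Invalid. Demo has to happen before VendorCall.

The DesignReview can't start until after the Budget — holds.
Triage has to happen before DesignReview — holds.
Demo has to happen before Roadmap — violated.
Demo has to happen before VendorCall — violated.
There is only one room — holds.
Roadmap has to happen before DesignReview — holds.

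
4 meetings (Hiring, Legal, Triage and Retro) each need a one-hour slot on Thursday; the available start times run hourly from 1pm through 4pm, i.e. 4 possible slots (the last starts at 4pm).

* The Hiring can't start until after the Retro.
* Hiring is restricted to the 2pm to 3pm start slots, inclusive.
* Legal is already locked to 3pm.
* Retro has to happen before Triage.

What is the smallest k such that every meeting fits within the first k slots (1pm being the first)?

3

The precedence chain requires at least 2 distinct slots.
Legal can't be placed before 3pm — that is slot 3 counting from 1pm — so the schedule must run through at least 3 slots.
3 works (last occupied slot: 3pm): for example Retro -> 1pm; Hiring -> 2pm; Legal -> 3pm; Triage -> 2pm.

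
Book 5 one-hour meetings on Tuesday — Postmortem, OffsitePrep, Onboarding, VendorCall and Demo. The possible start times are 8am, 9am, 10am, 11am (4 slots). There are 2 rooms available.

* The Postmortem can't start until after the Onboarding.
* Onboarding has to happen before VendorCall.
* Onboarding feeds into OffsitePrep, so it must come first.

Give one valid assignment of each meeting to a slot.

Onboarding -> 8am, Postmortem -> 9am, OffsitePrep -> 9am, VendorCall -> 10am, Demo -> 8am

Checking: Onboarding(8am) before OffsitePrep(9am); Onboarding(8am) before Postmortem(9am); Onboarding(8am) before VendorCall(10am); max 2 per slot (cap 2).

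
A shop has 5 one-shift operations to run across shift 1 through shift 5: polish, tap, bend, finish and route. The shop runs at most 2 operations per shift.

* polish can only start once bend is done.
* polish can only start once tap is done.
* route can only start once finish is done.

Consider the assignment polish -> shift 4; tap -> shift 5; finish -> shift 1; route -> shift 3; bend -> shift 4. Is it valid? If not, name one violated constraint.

Invalid. polish can only start once tap is done.

route can only start once finish is done — holds.
polish can only start once tap is done — violated.
polish can only start once bend is done — violated.
The shop runs at most 2 operations per shift — holds.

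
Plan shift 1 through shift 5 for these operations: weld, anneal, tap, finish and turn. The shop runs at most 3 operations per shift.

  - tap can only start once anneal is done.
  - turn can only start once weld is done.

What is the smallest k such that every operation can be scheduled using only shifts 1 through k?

The precedence chain requires at least 2 distinct shifts.
With at most 3 per shift and 5 operations, at least 2 shifts are needed.
2 works (last occupied shift: shift 2): for example turn -> shift 2; anneal -> shift 1; tap -> shift 2; weld -> shift 1; finish -> shift 1.

2 shifts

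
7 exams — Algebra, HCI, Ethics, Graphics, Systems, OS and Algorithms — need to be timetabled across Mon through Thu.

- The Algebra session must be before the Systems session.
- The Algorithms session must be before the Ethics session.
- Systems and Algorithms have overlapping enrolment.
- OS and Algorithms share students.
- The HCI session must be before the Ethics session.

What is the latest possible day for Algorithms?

Downstream work caps Algorithms at Wed.
Algorithms at Wed is achievable: Ethics=Thu, Systems=Tue, HCI=Mon, Graphics=Mon, Algebra=Mon, Algorithms=Wed, OS=Mon.

Wed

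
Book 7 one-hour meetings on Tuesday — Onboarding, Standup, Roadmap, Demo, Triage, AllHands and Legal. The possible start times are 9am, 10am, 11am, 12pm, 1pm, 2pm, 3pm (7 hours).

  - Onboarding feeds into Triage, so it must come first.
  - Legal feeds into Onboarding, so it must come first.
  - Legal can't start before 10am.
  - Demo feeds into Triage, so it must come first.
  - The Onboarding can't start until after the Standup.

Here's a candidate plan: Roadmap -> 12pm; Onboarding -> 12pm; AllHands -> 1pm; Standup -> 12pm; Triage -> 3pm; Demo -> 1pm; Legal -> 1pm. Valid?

No. Legal feeds into Onboarding, so it must come first is not satisfied.

The Onboarding can't start until after the Standup — violated.
Demo feeds into Triage, so it must come first — holds.
Onboarding feeds into Triage, so it must come first — holds.
Legal feeds into Onboarding, so it must come first — violated.
Legal can't start before 10am — holds.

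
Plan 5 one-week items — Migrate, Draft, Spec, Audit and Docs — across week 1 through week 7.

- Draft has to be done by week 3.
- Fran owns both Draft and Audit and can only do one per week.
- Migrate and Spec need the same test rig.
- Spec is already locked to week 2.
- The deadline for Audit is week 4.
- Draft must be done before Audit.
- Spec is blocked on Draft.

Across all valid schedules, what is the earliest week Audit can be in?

week 2

Precedence pushes Audit to at least week 2; Audit's own window allows nothing later than week 4.
Audit at week 2 is achievable: Audit in week 2, Docs in week 1, Spec in week 2, Draft in week 1, Migrate in week 1.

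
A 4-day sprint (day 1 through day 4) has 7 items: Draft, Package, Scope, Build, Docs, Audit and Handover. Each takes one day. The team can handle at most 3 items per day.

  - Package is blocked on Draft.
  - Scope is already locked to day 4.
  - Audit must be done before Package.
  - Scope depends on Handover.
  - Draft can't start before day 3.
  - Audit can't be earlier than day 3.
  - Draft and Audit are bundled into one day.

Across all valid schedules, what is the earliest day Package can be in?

Precedence pushes Package to at least day 4.
Package at day 4 is achievable: Build=day 1; Draft=day 3; Handover=day 1; Scope=day 4; Audit=day 3; Package=day 4; Docs=day 1.

day 4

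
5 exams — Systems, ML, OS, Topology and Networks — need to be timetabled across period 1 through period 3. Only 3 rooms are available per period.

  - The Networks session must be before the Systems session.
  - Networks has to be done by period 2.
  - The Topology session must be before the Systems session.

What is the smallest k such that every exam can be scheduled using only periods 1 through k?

The precedence chain requires at least 2 distinct periods.
With at most 3 per period and 5 exams, at least 2 periods are needed.
2 works (last occupied period: period 2): for example Systems=period 2, Topology=period 1, ML=period 1, Networks=period 1, OS=period 2.

2 periods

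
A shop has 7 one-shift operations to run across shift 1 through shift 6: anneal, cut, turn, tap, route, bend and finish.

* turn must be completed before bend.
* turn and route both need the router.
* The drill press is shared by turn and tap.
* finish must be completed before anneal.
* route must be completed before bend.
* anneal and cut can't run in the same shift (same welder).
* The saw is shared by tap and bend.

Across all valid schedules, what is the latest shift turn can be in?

shift 5

Downstream work caps turn at shift 5.
turn at shift 5 is achievable: route in shift 1, cut in shift 1, turn in shift 5, tap in shift 1, bend in shift 6, anneal in shift 2, finish in shift 1.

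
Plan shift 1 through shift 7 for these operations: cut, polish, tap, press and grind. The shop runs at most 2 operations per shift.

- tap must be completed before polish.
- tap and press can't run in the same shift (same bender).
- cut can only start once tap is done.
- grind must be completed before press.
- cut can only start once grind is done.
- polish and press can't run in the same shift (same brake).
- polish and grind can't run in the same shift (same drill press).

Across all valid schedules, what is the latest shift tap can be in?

Downstream work caps tap at shift 6.
tap at shift 6 is achievable: cut in shift 7; press in shift 2; polish in shift 7; grind in shift 1; tap in shift 6.

shift 6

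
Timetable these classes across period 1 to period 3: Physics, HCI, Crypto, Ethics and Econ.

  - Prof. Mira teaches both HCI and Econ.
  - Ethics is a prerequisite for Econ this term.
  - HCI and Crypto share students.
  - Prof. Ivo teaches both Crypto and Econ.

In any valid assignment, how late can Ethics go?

period 2

Downstream work caps Ethics at period 2.
Ethics at period 2 is achievable: Econ=period 3, HCI=period 1, Physics=period 1, Ethics=period 2, Crypto=period 2.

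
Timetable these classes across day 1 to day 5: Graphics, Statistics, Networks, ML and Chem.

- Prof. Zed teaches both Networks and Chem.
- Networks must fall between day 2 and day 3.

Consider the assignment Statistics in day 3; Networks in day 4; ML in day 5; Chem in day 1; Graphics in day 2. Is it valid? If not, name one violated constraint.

Invalid. Networks must fall between day 2 and day 3.

Networks must fall between day 2 and day 3 — violated.
Prof. Zed teaches both Networks and Chem — holds.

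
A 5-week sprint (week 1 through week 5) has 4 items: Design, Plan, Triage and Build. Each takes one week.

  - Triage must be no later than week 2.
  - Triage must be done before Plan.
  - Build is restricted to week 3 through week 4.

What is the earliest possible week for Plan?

week 2

Precedence pushes Plan to at least week 2.
Plan at week 2 is achievable: Design in week 1; Plan in week 2; Build in week 3; Triage in week 1.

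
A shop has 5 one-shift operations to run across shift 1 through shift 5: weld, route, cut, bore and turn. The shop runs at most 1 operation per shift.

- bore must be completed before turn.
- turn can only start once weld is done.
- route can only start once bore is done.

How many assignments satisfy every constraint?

25

Splitting on weld: it can be shift 1 (8), shift 2 (8), shift 3 (6), shift 4 (3). Listing each branch's schedules as (route, cut, bore, turn) by shift number:
weld=shift 1: (3,4,2,5) (3,5,2,4) (4,2,3,5) (4,3,2,5) (4,5,2,3) (5,2,3,4) (5,3,2,4) (5,4,2,3) — 8.
weld=shift 2: (3,4,1,5) (3,5,1,4) (4,1,3,5) (4,3,1,5) (4,5,1,3) (5,1,3,4) (5,3,1,4) (5,4,1,3) — 8.
weld=shift 3: (2,4,1,5) (2,5,1,4) (4,1,2,5) (4,2,1,5) (5,1,2,4) (5,2,1,4) — 6.
weld=shift 4: (2,3,1,5) (3,1,2,5) (3,2,1,5) — 3.
Summing: 8 + 8 + 6 + 3 = 25.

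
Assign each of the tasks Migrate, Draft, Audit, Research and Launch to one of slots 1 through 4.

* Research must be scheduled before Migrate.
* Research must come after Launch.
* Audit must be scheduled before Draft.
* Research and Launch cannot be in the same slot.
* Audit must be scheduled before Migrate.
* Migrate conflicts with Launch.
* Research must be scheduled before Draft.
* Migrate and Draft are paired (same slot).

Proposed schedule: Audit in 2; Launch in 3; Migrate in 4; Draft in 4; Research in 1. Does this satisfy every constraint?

Audit must be scheduled before Draft — holds.
Research and Launch cannot be in the same slot — holds.
Research must be scheduled before Migrate — holds.
Research must be scheduled before Draft — holds.
Migrate and Draft are paired (same slot) — holds.
Research must come after Launch — violated.
Migrate conflicts with Launch — holds.
Audit must be scheduled before Migrate — holds.

No — it violates: Research must come after Launch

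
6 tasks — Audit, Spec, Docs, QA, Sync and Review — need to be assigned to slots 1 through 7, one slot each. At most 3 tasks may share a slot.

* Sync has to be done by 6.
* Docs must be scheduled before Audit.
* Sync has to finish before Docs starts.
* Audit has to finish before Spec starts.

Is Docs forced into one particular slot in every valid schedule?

Docs can be 2 (e.g. Review -> 1; QA -> 1; Audit -> 3; Spec -> 4; Docs -> 2; Sync -> 1) or 3 (e.g. QA in 1; Docs in 3; Sync in 1; Audit in 4; Review in 1; Spec in 5).

No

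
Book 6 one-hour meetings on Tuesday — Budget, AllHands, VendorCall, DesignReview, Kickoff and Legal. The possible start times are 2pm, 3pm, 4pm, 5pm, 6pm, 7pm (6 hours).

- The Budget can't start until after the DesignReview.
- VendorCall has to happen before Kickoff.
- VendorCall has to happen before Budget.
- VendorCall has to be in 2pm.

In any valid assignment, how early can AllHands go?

2pm

AllHands at 2pm is achievable: DesignReview -> 2pm; Budget -> 3pm; AllHands -> 2pm; VendorCall -> 2pm; Kickoff -> 3pm; Legal -> 2pm.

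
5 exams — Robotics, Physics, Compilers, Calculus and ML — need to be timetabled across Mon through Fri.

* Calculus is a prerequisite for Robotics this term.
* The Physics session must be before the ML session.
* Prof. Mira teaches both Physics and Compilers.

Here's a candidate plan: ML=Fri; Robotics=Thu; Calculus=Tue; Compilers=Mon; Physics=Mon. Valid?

No — it violates: Prof. Mira teaches both Physics and Compilers

The Physics session must be before the ML session — holds.
Calculus is a prerequisite for Robotics this term — holds.
Prof. Mira teaches both Physics and Compilers — violated.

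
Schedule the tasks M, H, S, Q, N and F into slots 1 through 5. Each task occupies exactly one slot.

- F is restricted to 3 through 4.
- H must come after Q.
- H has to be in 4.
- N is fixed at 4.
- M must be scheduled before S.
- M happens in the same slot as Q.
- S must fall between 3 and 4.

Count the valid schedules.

10

Splitting on M: it can be 1 (4), 2 (4), 3 (2). Listing each branch's schedules as (H, S, Q, N, F):
M=1: (4,3,1,4,3) (4,3,1,4,4) (4,4,1,4,3) (4,4,1,4,4) — 4.
M=2: (4,3,2,4,3) (4,3,2,4,4) (4,4,2,4,3) (4,4,2,4,4) — 4.
M=3: (4,4,3,4,3) (4,4,3,4,4) — 2.
Summing: 4 + 4 + 2 = 10.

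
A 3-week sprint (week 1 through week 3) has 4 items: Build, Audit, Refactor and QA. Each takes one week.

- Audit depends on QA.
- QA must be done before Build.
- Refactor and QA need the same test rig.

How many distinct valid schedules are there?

10

Splitting on Build: it can be week 2 (4), week 3 (6). Listing each branch's schedules as (Audit, Refactor, QA) by week number:
Build=week 2: (2,2,1) (2,3,1) (3,2,1) (3,3,1) — 4.
Build=week 3: (2,2,1) (2,3,1) (3,1,2) (3,2,1) (3,3,1) (3,3,2) — 6.
Summing: 4 + 6 = 10.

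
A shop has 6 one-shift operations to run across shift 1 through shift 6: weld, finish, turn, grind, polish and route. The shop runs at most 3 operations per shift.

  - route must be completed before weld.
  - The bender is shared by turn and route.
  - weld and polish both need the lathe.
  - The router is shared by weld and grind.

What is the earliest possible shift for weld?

shift 2

Precedence pushes weld to at least shift 2.
weld at shift 2 is achievable: weld -> shift 2, finish -> shift 1, polish -> shift 3, grind -> shift 1, route -> shift 1, turn -> shift 2.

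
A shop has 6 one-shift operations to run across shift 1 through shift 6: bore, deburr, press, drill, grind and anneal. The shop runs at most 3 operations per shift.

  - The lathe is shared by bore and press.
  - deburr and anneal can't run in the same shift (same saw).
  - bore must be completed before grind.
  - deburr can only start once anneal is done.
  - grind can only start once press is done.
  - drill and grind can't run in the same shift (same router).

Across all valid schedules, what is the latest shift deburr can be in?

Precedence pushes deburr to at least shift 2.
deburr at shift 6 is achievable: deburr=shift 6; bore=shift 1; drill=shift 1; grind=shift 3; anneal=shift 1; press=shift 2.

shift 6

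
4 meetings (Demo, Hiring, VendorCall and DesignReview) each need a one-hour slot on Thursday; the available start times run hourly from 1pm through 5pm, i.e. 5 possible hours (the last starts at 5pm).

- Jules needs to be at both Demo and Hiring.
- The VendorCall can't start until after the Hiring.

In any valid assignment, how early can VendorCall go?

Precedence pushes VendorCall to at least 2pm.
VendorCall at 2pm is achievable: DesignReview in 1pm, VendorCall in 2pm, Demo in 2pm, Hiring in 1pm.

2pm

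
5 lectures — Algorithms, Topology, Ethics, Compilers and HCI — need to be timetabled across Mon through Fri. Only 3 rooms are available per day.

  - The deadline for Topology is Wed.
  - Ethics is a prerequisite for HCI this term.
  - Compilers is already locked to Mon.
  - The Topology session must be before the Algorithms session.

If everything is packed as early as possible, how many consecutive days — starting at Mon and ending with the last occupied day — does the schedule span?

The precedence chain requires at least 2 distinct days.
With at most 3 per day and 5 lectures, at least 2 days are needed.
2 works (last occupied day: Tue): for example Ethics=Mon; Topology=Mon; Algorithms=Tue; Compilers=Mon; HCI=Tue.

2 days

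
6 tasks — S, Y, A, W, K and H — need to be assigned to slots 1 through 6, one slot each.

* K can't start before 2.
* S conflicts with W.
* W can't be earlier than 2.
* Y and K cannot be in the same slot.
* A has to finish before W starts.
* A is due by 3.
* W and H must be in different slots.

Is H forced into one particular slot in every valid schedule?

H can be 1 (e.g. A=1; W=2; S=1; H=1; Y=1; K=2) or 2 (e.g. Y in 1, W in 3, A in 1, S in 1, H in 2, K in 2).

No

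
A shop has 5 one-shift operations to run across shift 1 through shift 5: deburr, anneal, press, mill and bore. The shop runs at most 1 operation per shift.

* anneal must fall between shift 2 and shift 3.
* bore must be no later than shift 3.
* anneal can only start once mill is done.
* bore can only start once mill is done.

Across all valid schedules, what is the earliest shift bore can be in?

shift 2

Precedence pushes bore to at least shift 2; bore's own window allows nothing later than shift 3.
bore at shift 2 is achievable: press -> shift 5, mill -> shift 1, anneal -> shift 3, deburr -> shift 4, bore -> shift 2.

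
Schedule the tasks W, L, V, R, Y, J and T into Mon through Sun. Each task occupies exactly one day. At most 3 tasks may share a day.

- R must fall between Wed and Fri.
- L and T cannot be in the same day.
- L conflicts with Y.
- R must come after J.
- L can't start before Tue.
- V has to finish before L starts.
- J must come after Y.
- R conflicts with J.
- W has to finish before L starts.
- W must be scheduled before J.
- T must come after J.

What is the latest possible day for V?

Downstream work caps V at Sat.
V at Sat is achievable: W -> Mon; T -> Wed; L -> Sun; Y -> Mon; J -> Tue; R -> Wed; V -> Sat.

Sat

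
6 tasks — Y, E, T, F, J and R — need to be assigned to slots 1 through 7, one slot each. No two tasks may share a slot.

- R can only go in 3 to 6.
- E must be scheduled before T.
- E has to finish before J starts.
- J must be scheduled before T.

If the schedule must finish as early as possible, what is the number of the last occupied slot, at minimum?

The precedence chain requires at least 3 distinct slots.
With at most 1 per slot and 6 tasks, at least 6 slots are needed.
6 works (last occupied slot: 6): for example E -> 1; T -> 4; R -> 3; F -> 6; J -> 2; Y -> 5.

6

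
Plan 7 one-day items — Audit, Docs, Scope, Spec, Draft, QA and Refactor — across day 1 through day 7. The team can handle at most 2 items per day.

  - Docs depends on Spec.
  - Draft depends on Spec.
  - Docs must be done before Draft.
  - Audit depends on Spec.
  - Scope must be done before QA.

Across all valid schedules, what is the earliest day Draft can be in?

day 3

Precedence pushes Draft to at least day 3.
Draft at day 3 is achievable: Scope -> day 1; Draft -> day 3; Docs -> day 2; Spec -> day 1; Refactor -> day 4; QA -> day 3; Audit -> day 2.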